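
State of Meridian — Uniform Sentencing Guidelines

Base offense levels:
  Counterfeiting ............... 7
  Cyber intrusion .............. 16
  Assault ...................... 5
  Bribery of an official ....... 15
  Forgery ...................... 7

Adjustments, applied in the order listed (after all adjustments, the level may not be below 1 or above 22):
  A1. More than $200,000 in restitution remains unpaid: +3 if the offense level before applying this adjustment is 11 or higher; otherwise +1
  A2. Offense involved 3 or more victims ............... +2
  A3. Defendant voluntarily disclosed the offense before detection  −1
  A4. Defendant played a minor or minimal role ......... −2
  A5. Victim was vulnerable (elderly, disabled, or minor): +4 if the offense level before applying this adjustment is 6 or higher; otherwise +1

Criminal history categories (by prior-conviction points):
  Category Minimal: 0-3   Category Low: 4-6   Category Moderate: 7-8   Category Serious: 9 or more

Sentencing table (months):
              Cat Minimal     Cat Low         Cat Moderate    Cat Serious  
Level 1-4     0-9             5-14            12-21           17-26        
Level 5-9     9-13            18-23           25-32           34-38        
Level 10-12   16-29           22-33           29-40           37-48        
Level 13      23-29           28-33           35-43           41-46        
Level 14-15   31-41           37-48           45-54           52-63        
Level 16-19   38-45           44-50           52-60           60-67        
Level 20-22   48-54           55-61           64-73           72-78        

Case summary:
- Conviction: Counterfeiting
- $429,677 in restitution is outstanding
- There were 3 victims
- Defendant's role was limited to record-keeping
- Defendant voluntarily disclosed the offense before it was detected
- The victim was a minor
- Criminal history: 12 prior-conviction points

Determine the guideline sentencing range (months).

37-48 months

Base offense level for counterfeiting: 7.
A1 applies (level before this adjustment is 7 < 11, so +1): 7 + 1 = 8.
A2 applies: 8 + 2 = 10.
A3 applies: 10 − 1 = 9.
A4 applies: 9 − 2 = 7.
A5 applies (level before this adjustment is 7 ≥ 6, so +4): 7 + 4 = 11.
Final offense level: 11.
Criminal history: 12 prior points → Category Serious (9+).
Level 11 falls in the 10-12 band.
Grid: Level 10-12 × Category Serious = 37-48 months.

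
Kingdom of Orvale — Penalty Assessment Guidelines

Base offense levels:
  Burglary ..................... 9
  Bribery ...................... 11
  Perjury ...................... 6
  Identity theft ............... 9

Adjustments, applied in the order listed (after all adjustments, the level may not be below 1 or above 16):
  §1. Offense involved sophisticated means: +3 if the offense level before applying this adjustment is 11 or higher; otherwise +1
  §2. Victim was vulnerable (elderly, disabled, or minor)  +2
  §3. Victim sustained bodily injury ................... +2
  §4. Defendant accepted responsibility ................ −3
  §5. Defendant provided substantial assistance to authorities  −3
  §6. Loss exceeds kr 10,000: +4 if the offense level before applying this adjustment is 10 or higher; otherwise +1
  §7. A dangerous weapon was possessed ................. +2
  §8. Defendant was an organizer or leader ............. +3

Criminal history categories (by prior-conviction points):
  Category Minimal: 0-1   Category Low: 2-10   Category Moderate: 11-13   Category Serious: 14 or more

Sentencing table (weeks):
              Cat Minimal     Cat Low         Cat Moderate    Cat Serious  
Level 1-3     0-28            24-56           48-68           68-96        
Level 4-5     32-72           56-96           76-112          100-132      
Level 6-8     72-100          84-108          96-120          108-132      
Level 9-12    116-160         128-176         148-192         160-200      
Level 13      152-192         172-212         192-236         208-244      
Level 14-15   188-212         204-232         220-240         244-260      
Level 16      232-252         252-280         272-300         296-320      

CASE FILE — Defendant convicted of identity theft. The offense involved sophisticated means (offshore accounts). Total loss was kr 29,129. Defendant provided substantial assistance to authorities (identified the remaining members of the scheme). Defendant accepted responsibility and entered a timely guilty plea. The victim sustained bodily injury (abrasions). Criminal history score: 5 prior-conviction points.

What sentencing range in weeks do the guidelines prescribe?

84-108 weeks

Base offense level for identity theft: 9.
§1 applies (level before this adjustment is 9 < 11, so +1): 9 + 1 = 10.
§3 applies: 10 + 2 = 12.
§4 applies: 12 − 3 = 9.
§5 applies: 9 − 3 = 6.
§6 applies (level before this adjustment is 6 < 10, so +1): 6 + 1 = 7.
§7 does not apply.
Final offense level: 7.
Criminal history: 5 prior points → Category Low (2-10).
Level 7 falls in the 6-8 band.
Grid: Level 6-8 × Category Low = 84-108 weeks.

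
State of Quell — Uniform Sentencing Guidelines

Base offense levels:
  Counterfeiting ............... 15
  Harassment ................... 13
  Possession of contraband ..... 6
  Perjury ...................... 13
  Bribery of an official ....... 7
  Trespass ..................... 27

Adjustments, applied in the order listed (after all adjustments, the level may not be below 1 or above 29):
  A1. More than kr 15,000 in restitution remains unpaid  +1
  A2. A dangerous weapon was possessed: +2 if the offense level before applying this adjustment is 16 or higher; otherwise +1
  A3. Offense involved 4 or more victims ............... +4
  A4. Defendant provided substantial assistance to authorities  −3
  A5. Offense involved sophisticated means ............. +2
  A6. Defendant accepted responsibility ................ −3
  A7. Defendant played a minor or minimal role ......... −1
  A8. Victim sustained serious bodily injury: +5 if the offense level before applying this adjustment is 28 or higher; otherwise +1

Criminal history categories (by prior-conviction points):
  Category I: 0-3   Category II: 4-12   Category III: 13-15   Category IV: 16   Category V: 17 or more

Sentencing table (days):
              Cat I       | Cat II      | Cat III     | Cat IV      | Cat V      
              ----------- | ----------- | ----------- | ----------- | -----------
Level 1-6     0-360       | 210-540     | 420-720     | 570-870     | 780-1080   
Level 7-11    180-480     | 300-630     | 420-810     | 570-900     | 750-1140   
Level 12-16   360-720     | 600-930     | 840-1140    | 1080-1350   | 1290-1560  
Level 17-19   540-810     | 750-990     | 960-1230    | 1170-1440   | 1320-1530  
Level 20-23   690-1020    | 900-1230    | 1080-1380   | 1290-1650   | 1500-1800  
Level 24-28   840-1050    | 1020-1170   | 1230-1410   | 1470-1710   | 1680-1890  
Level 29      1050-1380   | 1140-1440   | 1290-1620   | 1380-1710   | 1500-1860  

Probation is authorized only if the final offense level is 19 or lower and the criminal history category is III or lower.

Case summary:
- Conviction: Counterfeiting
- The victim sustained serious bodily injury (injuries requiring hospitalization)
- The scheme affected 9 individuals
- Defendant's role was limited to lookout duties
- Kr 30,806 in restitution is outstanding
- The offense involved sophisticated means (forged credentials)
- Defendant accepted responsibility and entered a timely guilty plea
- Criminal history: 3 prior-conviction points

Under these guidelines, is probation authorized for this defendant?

Yes

Base offense level for counterfeiting: 15.
A1 applies: 15 + 1 = 16.
A3 applies: 16 + 4 = 20.
A4 does not apply.
A5 applies: 20 + 2 = 22.
A6 applies: 22 − 3 = 19.
A7 applies: 19 − 1 = 18.
A8 applies (level before this adjustment is 18 < 28, so +1): 18 + 1 = 19.
Final offense level: 19.
Criminal history: 3 prior points → Category I (0-3).
Level 19 falls in the 17-19 band.
Grid: Level 17-19 × Category I = 540-810 days.
Probation check: level 19 ≤ 19 and category I ≤ III → eligible.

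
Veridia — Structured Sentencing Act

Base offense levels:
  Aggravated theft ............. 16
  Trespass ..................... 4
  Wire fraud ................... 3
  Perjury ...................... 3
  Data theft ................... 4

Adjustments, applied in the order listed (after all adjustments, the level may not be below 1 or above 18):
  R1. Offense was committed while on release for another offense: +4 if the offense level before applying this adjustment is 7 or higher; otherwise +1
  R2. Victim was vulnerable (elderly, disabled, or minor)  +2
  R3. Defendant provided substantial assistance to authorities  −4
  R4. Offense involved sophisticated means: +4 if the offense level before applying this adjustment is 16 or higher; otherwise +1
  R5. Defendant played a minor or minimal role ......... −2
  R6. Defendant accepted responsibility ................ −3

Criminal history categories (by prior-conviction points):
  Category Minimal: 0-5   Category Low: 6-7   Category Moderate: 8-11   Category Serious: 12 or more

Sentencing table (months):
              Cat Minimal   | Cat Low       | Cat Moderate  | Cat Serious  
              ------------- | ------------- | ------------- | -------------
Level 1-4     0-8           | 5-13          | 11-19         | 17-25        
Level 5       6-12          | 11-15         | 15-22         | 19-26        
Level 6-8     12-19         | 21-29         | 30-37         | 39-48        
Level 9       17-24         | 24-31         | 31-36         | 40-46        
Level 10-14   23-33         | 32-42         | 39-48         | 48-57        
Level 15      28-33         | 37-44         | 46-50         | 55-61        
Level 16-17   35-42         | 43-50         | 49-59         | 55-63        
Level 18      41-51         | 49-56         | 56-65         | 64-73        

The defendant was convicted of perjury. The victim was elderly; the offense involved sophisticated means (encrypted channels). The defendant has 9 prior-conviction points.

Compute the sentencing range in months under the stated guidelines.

Base offense level for perjury: 3.
R1 does not apply.
R2 applies: 3 + 2 = 5.
R3 does not apply.
R4 applies (level before this adjustment is 5 < 16, so +1): 5 + 1 = 6.
R5 does not apply.
R6 does not apply.
Final offense level: 6.
Criminal history: 9 prior points → Category Moderate (8-11).
Level 6 falls in the 6-8 band.
Grid: Level 6-8 × Category Moderate = 30-37 months.

30-37 months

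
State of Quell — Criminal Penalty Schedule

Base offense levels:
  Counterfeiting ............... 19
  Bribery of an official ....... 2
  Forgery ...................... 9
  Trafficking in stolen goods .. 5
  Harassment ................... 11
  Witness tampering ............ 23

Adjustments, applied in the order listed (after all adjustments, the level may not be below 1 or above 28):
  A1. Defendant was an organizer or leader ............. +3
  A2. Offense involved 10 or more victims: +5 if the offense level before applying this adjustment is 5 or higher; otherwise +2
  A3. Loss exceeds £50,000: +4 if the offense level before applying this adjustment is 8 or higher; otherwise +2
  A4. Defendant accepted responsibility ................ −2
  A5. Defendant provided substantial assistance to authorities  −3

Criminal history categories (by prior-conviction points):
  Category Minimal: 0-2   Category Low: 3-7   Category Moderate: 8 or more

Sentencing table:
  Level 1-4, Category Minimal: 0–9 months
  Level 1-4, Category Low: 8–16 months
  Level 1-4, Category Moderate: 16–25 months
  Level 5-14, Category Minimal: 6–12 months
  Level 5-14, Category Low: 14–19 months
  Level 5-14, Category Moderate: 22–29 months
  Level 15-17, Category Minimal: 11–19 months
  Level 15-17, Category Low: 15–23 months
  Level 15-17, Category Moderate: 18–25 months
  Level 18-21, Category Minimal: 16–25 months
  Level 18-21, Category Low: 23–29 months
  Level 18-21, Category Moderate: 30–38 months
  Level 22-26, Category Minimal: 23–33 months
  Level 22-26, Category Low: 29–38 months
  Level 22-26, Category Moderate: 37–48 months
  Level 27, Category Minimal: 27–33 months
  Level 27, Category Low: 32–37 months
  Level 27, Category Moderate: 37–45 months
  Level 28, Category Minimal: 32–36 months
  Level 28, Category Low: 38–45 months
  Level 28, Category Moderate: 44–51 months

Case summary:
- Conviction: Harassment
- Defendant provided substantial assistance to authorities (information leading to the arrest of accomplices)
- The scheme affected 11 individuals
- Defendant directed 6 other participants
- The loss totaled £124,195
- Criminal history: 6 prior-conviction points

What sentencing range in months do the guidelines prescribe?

23-29 months

Base offense level for harassment: 11.
A1 applies: 11 + 3 = 14.
A2 applies (level before this adjustment is 14 ≥ 5, so +5): 14 + 5 = 19.
A3 applies (level before this adjustment is 19 ≥ 8, so +4): 19 + 4 = 23.
A4 does not apply.
A5 applies: 23 − 3 = 20.
Final offense level: 20.
Criminal history: 6 prior points → Category Low (3-7).
Level 20 falls in the 18-21 band.
Grid: Level 18-21 × Category Low = 23-29 months.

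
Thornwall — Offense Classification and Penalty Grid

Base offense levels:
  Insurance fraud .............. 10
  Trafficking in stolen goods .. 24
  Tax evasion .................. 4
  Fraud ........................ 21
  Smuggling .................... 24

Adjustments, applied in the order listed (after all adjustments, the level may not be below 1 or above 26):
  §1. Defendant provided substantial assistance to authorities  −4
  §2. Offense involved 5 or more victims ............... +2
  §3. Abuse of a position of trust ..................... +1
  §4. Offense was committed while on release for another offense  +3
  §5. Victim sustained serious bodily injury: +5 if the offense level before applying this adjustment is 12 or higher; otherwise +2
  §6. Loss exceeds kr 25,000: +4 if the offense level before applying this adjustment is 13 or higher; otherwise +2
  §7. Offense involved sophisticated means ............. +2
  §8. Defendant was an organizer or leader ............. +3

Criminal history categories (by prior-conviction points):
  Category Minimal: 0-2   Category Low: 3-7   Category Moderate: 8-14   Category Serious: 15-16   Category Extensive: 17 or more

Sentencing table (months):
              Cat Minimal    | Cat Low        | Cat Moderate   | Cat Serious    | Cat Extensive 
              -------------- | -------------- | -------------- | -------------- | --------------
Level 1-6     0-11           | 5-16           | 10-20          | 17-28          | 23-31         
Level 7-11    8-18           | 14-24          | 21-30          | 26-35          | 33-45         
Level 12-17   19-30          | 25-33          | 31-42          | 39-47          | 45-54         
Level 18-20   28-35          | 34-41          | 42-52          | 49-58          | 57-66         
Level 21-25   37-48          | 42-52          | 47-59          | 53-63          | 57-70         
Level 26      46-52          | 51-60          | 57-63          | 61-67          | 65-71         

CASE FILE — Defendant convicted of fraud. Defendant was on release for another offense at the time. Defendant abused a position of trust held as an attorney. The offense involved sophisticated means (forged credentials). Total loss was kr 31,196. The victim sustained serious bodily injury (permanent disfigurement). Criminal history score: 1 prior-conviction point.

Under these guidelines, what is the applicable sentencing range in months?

Base offense level for fraud: 21.
§3 applies: 21 + 1 = 22.
§4 applies: 22 + 3 = 25.
§5 applies (level before this adjustment is 25 ≥ 12, so +5): 25 + 5 = 30.
§6 applies (level before this adjustment is 30 ≥ 13, so +4): 30 + 4 = 34.
§7 applies: 34 + 2 = 36.
§8 does not apply.
Level 36 exceeds the maximum of 26; capped at 26.
Final offense level: 26.
Criminal history: 1 prior point → Category Minimal (0-2).
Level 26 falls in the 26 band.
Grid: Level 26 × Category Minimal = 46-52 months.

46-52 months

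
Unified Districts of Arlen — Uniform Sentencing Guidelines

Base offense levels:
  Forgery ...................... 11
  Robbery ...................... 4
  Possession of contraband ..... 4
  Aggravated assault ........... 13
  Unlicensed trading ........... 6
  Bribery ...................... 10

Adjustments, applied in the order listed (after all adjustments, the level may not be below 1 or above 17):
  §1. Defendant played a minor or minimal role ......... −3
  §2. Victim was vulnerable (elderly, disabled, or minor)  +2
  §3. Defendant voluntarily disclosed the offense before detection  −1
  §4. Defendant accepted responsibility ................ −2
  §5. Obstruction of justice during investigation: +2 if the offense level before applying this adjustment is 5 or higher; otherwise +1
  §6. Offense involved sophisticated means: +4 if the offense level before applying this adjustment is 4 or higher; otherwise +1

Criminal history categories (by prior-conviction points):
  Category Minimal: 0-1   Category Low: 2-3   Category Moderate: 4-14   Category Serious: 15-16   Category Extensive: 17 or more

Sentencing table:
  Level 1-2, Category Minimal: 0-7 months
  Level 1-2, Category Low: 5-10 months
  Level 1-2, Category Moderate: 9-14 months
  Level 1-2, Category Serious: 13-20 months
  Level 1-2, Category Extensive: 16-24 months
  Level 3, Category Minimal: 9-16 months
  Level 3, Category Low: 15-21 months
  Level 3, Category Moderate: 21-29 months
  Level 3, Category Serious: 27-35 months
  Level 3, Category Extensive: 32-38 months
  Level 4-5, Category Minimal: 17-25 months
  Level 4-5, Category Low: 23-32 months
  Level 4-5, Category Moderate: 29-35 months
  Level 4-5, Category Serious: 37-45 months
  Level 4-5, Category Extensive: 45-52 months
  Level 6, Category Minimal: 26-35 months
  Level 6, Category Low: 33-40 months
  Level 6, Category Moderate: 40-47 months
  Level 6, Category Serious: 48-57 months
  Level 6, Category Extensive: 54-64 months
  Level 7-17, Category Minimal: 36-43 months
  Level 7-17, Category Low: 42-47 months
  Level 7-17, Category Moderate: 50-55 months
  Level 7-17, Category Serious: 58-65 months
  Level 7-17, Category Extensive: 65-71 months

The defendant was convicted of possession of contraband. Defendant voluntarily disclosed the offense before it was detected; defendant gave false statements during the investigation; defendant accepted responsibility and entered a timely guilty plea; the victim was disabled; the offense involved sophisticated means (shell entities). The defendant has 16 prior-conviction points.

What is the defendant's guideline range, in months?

58-65 months

Base offense level for possession of contraband: 4.
§1 does not apply.
§2 applies: 4 + 2 = 6.
§3 applies: 6 − 1 = 5.
§4 applies: 5 − 2 = 3.
§5 applies (level before this adjustment is 3 < 5, so +1): 3 + 1 = 4.
§6 applies (level before this adjustment is 4 ≥ 4, so +4): 4 + 4 = 8.
Final offense level: 8.
Criminal history: 16 prior points → Category Serious (15-16).
Level 8 falls in the 7-17 band.
Grid: Level 7-17 × Category Serious = 58-65 months.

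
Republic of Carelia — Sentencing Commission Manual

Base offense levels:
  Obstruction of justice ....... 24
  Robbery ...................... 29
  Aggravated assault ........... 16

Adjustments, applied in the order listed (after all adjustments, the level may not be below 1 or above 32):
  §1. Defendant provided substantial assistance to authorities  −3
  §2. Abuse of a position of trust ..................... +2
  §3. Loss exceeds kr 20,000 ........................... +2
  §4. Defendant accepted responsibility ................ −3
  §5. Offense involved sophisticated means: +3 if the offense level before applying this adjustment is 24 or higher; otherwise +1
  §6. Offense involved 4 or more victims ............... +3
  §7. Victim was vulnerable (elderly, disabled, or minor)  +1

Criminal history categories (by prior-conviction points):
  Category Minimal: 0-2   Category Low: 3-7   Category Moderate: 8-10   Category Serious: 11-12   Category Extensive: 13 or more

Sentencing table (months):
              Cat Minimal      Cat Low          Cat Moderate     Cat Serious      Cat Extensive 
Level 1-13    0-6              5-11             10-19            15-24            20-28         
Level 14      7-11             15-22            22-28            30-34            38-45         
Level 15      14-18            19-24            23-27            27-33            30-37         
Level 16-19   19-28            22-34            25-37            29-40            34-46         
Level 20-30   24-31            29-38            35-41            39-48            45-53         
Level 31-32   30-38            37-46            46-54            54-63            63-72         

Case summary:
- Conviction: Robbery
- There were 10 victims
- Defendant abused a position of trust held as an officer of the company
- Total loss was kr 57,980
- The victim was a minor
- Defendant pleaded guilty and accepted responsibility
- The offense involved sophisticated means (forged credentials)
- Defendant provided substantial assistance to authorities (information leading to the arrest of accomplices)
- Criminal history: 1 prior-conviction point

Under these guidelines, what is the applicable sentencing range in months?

30-38 months

Base offense level for robbery: 29.
§1 applies: 29 − 3 = 26.
§2 applies: 26 + 2 = 28.
§3 applies: 28 + 2 = 30.
§4 applies: 30 − 3 = 27.
§5 applies (level before this adjustment is 27 ≥ 24, so +3): 27 + 3 = 30.
§6 applies: 30 + 3 = 33.
§7 applies: 33 + 1 = 34.
Level 34 exceeds the maximum of 32; capped at 32.
Final offense level: 32.
Criminal history: 1 prior point → Category Minimal (0-2).
Level 32 falls in the 31-32 band.
Grid: Level 31-32 × Category Minimal = 30-38 months.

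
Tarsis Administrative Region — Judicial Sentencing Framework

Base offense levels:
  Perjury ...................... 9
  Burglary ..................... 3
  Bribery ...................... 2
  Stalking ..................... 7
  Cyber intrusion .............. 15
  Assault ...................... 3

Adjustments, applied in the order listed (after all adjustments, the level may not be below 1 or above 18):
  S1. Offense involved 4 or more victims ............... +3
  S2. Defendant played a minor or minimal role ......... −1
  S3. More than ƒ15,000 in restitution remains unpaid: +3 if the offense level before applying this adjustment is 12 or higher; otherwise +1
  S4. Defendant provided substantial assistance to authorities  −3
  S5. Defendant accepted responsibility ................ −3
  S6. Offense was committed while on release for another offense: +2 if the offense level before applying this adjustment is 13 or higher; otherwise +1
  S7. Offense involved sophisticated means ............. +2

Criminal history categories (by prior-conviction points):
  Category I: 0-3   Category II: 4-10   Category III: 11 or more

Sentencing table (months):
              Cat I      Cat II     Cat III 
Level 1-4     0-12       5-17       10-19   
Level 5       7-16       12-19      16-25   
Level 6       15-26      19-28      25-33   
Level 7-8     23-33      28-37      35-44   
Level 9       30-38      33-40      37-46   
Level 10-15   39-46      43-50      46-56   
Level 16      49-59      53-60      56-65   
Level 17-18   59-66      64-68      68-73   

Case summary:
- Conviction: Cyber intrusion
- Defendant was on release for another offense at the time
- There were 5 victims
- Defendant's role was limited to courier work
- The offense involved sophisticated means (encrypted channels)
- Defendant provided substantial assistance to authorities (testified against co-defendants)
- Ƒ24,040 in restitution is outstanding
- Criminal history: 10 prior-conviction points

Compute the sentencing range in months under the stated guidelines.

64-68 months

Base offense level for cyber intrusion: 15.
S1 applies: 15 + 3 = 18.
S2 applies: 18 − 1 = 17.
S3 applies (level before this adjustment is 17 ≥ 12, so +3): 17 + 3 = 20.
S4 applies: 20 − 3 = 17.
S6 applies (level before this adjustment is 17 ≥ 13, so +2): 17 + 2 = 19.
S7 applies: 19 + 2 = 21.
Level 21 exceeds the maximum of 18; capped at 18.
Final offense level: 18.
Criminal history: 10 prior points → Category II (4-10).
Level 18 falls in the 17-18 band.
Grid: Level 17-18 × Category II = 64-68 months.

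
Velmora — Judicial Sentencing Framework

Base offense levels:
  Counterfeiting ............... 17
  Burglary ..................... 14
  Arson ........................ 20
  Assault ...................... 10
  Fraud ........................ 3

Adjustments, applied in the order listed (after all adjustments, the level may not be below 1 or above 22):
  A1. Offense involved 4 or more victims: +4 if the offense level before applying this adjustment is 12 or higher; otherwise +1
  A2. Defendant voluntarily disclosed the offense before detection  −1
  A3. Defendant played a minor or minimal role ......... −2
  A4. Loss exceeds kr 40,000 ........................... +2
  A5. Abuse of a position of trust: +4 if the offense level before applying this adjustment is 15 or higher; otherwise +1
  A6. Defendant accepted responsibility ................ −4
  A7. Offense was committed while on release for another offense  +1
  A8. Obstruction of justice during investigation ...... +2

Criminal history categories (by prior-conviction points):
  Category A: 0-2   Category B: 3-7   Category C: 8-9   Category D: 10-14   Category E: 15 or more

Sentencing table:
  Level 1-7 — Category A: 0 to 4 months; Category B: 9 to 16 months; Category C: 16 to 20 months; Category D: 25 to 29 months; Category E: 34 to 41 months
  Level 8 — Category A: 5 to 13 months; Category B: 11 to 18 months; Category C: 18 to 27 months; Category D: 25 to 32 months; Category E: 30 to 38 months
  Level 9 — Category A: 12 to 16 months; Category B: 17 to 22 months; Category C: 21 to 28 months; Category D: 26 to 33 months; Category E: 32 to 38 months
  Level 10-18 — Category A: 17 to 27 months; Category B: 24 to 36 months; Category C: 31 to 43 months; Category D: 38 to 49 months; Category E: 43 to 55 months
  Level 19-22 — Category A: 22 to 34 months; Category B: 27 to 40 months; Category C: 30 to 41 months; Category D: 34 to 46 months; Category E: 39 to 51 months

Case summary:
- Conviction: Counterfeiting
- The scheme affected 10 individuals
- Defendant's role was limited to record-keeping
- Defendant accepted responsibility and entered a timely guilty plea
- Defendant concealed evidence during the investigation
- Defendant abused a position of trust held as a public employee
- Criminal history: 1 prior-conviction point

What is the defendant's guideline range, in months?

22-34 months

Base offense level for counterfeiting: 17.
A1 applies (level before this adjustment is 17 ≥ 12, so +4): 17 + 4 = 21.
A2 does not apply.
A3 applies: 21 − 2 = 19.
A5 applies (level before this adjustment is 19 ≥ 15, so +4): 19 + 4 = 23.
A6 applies: 23 − 4 = 19.
A7 does not apply.
A8 applies: 19 + 2 = 21.
Final offense level: 21.
Criminal history: 1 prior point → Category A (0-2).
Level 21 falls in the 19-22 band.
Grid: Level 19-22 × Category A = 22-34 months.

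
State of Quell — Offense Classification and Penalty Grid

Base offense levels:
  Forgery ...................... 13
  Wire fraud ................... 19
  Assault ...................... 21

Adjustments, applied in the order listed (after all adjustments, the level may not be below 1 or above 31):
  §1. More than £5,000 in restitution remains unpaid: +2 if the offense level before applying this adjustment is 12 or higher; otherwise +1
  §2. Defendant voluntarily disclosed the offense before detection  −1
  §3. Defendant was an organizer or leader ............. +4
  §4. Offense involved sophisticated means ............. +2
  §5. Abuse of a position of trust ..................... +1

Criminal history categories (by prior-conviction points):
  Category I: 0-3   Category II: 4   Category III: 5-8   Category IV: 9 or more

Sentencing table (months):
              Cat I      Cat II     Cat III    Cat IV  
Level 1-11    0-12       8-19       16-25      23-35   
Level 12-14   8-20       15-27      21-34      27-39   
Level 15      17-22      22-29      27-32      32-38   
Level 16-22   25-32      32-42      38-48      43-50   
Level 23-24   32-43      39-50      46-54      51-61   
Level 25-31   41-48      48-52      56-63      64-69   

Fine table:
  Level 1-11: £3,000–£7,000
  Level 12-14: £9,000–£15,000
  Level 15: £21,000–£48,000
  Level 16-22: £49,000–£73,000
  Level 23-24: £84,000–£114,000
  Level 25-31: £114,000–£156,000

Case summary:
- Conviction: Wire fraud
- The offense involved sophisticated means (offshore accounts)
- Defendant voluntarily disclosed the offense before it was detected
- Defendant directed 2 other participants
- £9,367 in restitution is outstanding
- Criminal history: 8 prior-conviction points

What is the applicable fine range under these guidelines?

£114,000–£156,000

Base offense level for wire fraud: 19.
§1 applies (level before this adjustment is 19 ≥ 12, so +2): 19 + 2 = 21.
§2 applies: 21 − 1 = 20.
§3 applies: 20 + 4 = 24.
§4 applies: 24 + 2 = 26.
Final offense level: 26.
Level 26 falls in the 25-31 band.
Fine table: Level 25-31 → £114,000–£156,000.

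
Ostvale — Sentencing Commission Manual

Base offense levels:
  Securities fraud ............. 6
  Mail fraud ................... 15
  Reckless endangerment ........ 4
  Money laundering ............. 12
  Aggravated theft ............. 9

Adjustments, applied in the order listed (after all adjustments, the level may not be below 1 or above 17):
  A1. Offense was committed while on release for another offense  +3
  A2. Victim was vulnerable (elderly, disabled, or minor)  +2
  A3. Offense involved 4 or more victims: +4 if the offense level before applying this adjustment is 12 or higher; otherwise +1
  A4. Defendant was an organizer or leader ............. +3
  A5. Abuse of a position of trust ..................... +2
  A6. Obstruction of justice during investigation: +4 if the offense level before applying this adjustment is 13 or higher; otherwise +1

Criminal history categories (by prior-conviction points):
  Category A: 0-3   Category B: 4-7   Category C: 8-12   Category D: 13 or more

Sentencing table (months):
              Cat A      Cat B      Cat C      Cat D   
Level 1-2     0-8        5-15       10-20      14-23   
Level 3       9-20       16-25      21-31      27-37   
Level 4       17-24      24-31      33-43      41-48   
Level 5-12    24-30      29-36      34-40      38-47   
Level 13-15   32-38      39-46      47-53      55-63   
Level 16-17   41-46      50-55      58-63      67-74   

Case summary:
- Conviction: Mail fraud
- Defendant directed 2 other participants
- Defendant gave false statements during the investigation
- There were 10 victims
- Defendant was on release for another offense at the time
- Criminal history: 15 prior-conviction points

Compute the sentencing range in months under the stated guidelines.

67-74 months

Base offense level for mail fraud: 15.
A1 applies: 15 + 3 = 18.
A2 does not apply.
A3 applies (level before this adjustment is 18 ≥ 12, so +4): 18 + 4 = 22.
A4 applies: 22 + 3 = 25.
A6 applies (level before this adjustment is 25 ≥ 13, so +4): 25 + 4 = 29.
Level 29 exceeds the maximum of 17; capped at 17.
Final offense level: 17.
Criminal history: 15 prior points → Category D (13+).
Level 17 falls in the 16-17 band.
Grid: Level 16-17 × Category D = 67-74 months.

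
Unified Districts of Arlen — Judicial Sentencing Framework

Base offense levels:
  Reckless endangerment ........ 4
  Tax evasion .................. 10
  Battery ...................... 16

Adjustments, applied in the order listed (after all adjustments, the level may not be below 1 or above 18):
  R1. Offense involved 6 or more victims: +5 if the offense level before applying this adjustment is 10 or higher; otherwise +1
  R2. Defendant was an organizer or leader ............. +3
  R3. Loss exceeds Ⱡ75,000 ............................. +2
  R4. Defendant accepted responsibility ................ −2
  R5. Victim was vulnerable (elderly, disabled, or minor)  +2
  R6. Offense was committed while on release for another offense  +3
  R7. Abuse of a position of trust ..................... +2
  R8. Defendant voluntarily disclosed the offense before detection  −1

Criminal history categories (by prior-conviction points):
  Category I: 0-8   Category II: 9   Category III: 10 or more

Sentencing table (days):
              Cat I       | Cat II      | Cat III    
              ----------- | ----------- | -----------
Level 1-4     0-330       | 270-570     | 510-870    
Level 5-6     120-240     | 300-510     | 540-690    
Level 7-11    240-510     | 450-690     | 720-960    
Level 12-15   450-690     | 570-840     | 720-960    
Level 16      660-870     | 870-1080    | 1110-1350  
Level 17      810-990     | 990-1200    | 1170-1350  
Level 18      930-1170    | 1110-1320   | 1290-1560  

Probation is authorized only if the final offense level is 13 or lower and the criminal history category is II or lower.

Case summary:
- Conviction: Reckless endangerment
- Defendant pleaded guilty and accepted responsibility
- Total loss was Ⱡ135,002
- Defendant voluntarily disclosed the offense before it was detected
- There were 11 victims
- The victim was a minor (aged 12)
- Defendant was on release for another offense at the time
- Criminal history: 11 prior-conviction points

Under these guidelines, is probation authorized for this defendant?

No

Base offense level for reckless endangerment: 4.
R1 applies (level before this adjustment is 4 < 10, so +1): 4 + 1 = 5.
R2 does not apply.
R3 applies: 5 + 2 = 7.
R4 applies: 7 − 2 = 5.
R5 applies: 5 + 2 = 7.
R6 applies: 7 + 3 = 10.
R7 does not apply.
R8 applies: 10 − 1 = 9.
Final offense level: 9.
Criminal history: 11 prior points → Category III (10+).
Level 9 falls in the 7-11 band.
Grid: Level 7-11 × Category III = 720-960 days.
Probation check: level 9 ≤ 13 and category III > II → not eligible.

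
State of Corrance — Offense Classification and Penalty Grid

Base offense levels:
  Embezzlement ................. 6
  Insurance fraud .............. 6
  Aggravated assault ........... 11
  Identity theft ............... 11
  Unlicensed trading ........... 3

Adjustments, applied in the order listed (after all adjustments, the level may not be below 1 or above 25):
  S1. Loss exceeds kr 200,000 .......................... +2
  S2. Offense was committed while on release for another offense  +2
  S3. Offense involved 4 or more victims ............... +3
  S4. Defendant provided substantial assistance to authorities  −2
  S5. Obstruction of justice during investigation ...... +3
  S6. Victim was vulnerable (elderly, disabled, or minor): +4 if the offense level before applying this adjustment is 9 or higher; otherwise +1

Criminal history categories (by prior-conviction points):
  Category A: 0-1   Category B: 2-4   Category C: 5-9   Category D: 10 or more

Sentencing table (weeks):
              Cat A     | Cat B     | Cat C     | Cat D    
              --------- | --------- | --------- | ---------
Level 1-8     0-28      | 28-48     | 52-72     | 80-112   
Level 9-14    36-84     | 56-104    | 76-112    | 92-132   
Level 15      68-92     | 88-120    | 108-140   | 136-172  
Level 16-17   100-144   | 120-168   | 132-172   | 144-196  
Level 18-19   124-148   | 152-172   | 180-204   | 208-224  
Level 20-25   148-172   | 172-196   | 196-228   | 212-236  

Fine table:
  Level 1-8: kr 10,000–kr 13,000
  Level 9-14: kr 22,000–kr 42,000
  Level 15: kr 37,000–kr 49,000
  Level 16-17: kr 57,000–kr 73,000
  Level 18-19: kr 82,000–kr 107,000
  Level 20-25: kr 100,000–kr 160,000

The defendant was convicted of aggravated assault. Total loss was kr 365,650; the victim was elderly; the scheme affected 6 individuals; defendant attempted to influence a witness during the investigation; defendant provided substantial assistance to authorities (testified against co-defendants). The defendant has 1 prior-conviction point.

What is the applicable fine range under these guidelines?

Base offense level for aggravated assault: 11.
S1 applies: 11 + 2 = 13.
S2 does not apply.
S3 applies: 13 + 3 = 16.
S4 applies: 16 − 2 = 14.
S5 applies: 14 + 3 = 17.
S6 applies (level before this adjustment is 17 ≥ 9, so +4): 17 + 4 = 21.
Final offense level: 21.
Level 21 falls in the 20-25 band.
Fine table: Level 20-25 → kr 100,000–kr 160,000.

kr 100,000–kr 160,000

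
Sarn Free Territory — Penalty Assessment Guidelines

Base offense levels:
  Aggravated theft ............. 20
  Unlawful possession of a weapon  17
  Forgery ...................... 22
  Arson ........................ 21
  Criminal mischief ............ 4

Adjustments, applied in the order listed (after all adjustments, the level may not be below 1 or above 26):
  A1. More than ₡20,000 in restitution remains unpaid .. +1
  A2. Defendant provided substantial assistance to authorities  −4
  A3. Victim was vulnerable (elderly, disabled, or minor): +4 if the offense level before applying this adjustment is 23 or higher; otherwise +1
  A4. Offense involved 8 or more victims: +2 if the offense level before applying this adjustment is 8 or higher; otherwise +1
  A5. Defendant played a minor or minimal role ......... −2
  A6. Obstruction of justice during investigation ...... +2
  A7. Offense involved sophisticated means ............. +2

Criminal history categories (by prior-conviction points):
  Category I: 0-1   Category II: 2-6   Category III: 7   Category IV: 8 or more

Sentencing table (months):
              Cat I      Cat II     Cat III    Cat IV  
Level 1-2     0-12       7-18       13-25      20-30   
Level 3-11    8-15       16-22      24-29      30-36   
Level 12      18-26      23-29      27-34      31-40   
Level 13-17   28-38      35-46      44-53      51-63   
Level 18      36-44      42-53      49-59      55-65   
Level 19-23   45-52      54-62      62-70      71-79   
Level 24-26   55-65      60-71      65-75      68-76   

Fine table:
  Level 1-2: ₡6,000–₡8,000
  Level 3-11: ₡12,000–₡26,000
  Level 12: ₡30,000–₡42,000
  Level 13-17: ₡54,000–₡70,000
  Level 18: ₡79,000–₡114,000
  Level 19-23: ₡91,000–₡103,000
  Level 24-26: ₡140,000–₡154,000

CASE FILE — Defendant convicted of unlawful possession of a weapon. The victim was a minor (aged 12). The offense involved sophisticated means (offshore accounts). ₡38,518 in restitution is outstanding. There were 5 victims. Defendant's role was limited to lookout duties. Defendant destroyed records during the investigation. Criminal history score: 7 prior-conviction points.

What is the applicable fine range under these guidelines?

₡91,000–₡103,000

Base offense level for unlawful possession of a weapon: 17.
A1 applies: 17 + 1 = 18.
A2 does not apply.
A3 applies (level before this adjustment is 18 < 23, so +1): 18 + 1 = 19.
A5 applies: 19 − 2 = 17.
A6 applies: 17 + 2 = 19.
A7 applies: 19 + 2 = 21.
Final offense level: 21.
Level 21 falls in the 19-23 band.
Fine table: Level 19-23 → ₡91,000–₡103,000.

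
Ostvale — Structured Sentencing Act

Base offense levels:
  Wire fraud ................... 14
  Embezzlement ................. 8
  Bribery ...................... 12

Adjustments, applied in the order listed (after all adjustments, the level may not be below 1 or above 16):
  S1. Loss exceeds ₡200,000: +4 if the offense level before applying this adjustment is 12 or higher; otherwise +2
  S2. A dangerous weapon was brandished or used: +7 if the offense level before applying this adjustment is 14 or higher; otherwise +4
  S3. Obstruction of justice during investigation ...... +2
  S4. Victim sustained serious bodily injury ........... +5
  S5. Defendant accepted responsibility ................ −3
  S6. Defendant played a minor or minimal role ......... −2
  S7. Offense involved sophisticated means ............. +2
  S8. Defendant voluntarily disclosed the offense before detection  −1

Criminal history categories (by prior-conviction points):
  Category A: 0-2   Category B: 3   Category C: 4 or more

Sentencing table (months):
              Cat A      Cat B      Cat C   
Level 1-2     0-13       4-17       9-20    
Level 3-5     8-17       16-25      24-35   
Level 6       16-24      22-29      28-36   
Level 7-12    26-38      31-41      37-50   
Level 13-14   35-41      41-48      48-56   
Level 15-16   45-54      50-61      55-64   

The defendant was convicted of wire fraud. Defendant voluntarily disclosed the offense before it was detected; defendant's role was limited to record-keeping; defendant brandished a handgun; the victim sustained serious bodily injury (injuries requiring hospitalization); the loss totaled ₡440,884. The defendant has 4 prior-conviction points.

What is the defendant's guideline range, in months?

Base offense level for wire fraud: 14.
S1 applies (level before this adjustment is 14 ≥ 12, so +4): 14 + 4 = 18.
S2 applies (level before this adjustment is 18 ≥ 14, so +7): 18 + 7 = 25.
S4 applies: 25 + 5 = 30.
S6 applies: 30 − 2 = 28.
S8 applies: 28 − 1 = 27.
Level 27 exceeds the maximum of 16; capped at 16.
Final offense level: 16.
Criminal history: 4 prior points → Category C (4+).
Level 16 falls in the 15-16 band.
Grid: Level 15-16 × Category C = 55-64 months.

55-64 months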